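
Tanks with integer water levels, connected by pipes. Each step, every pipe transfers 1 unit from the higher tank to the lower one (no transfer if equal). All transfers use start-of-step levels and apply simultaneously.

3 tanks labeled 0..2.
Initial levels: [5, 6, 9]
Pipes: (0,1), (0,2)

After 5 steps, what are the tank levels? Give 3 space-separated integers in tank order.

Step 1: flows [1->0,2->0] -> levels [7 5 8]
Step 2: flows [0->1,2->0] -> levels [7 6 7]
Step 3: flows [0->1,0=2] -> levels [6 7 7]
Step 4: flows [1->0,2->0] -> levels [8 6 6]
Step 5: flows [0->1,0->2] -> levels [6 7 7]

Answer: 6 7 7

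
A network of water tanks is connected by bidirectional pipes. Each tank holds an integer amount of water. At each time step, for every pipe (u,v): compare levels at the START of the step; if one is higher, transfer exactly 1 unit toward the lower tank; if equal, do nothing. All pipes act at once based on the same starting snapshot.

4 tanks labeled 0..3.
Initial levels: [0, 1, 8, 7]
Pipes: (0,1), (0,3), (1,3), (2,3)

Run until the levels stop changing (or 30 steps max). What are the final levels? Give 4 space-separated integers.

Step 1: flows [1->0,3->0,3->1,2->3] -> levels [2 1 7 6]
Step 2: flows [0->1,3->0,3->1,2->3] -> levels [2 3 6 5]
Step 3: flows [1->0,3->0,3->1,2->3] -> levels [4 3 5 4]
Step 4: flows [0->1,0=3,3->1,2->3] -> levels [3 5 4 4]
Step 5: flows [1->0,3->0,1->3,2=3] -> levels [5 3 4 4]
Step 6: flows [0->1,0->3,3->1,2=3] -> levels [3 5 4 4]
  -> period-2 cycle: step 6 state = step 4 state; never stabilizes
  -> state at step 30: (30-4) mod 2 = 0, same as step 4 -> [3 5 4 4]

Answer: 3 5 4 4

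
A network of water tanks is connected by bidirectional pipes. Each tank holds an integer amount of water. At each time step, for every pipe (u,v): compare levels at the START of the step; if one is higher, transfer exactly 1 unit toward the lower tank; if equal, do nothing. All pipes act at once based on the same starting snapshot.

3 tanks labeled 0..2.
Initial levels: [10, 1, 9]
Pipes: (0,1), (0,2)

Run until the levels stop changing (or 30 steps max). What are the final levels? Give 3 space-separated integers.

Answer: 6 7 7

Derivation:
Step 1: flows [0->1,0->2] -> levels [8 2 10]
Step 2: flows [0->1,2->0] -> levels [8 3 9]
Step 3: flows [0->1,2->0] -> levels [8 4 8]
Step 4: flows [0->1,0=2] -> levels [7 5 8]
Step 5: flows [0->1,2->0] -> levels [7 6 7]
Step 6: flows [0->1,0=2] -> levels [6 7 7]
Step 7: flows [1->0,2->0] -> levels [8 6 6]
Step 8: flows [0->1,0->2] -> levels [6 7 7]
  -> period-2 cycle: step 8 state = step 6 state; never stabilizes
  -> state at step 30: (30-6) mod 2 = 0, same as step 6 -> [6 7 7]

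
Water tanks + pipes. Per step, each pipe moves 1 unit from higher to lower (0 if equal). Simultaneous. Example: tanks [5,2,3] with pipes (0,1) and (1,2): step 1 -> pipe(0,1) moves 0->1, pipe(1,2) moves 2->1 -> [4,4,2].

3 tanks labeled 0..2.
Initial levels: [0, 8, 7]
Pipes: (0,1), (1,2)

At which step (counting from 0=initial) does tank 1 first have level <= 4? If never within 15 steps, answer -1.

Answer: -1

Derivation:
Step 1: flows [1->0,1->2] -> levels [1 6 8]
Step 2: flows [1->0,2->1] -> levels [2 6 7]
Step 3: flows [1->0,2->1] -> levels [3 6 6]
Step 4: flows [1->0,1=2] -> levels [4 5 6]
Step 5: flows [1->0,2->1] -> levels [5 5 5]
Step 6: flows [0=1,1=2] -> levels [5 5 5]
  -> stable; tank 1 stays at 5 > 4
Tank 1 never reaches <=4 within 15 steps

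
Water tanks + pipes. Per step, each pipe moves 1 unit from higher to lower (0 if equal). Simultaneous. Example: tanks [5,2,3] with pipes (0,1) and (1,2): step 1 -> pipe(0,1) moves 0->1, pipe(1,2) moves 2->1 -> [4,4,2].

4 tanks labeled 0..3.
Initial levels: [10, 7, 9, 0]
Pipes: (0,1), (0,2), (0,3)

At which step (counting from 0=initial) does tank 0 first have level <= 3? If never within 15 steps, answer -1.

Step 1: flows [0->1,0->2,0->3] -> levels [7 8 10 1]
Step 2: flows [1->0,2->0,0->3] -> levels [8 7 9 2]
Step 3: flows [0->1,2->0,0->3] -> levels [7 8 8 3]
Step 4: flows [1->0,2->0,0->3] -> levels [8 7 7 4]
Step 5: flows [0->1,0->2,0->3] -> levels [5 8 8 5]
Step 6: flows [1->0,2->0,0=3] -> levels [7 7 7 5]
Step 7: flows [0=1,0=2,0->3] -> levels [6 7 7 6]
Step 8: flows [1->0,2->0,0=3] -> levels [8 6 6 6]
Step 9: flows [0->1,0->2,0->3] -> levels [5 7 7 7]
Step 10: flows [1->0,2->0,3->0] -> levels [8 6 6 6]
  -> period-2 cycle (repeats step 8); tank 0 never drops to <=3
Tank 0 never reaches <=3 within 15 steps

Answer: -1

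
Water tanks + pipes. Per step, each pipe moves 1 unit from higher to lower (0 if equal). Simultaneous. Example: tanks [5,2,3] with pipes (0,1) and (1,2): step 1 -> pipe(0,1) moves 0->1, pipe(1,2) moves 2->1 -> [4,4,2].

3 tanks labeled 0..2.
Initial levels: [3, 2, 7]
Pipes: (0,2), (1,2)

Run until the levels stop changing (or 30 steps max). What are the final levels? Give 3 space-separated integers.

Answer: 5 4 3

Derivation:
Step 1: flows [2->0,2->1] -> levels [4 3 5]
Step 2: flows [2->0,2->1] -> levels [5 4 3]
Step 3: flows [0->2,1->2] -> levels [4 3 5]
  -> period-2 cycle: step 3 state = step 1 state; never stabilizes
  -> state at step 30: (30-1) mod 2 = 1, same as step 2 -> [5 4 3]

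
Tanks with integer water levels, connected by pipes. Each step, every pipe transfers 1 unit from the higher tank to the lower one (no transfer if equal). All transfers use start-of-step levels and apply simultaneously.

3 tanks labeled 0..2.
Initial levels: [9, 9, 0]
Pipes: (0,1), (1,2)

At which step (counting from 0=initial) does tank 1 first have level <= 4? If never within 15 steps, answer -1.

Answer: -1

Derivation:
Step 1: flows [0=1,1->2] -> levels [9 8 1]
Step 2: flows [0->1,1->2] -> levels [8 8 2]
Step 3: flows [0=1,1->2] -> levels [8 7 3]
Step 4: flows [0->1,1->2] -> levels [7 7 4]
Step 5: flows [0=1,1->2] -> levels [7 6 5]
Step 6: flows [0->1,1->2] -> levels [6 6 6]
Step 7: flows [0=1,1=2] -> levels [6 6 6]
  -> stable; tank 1 stays at 6 > 4
Tank 1 never reaches <=4 within 15 steps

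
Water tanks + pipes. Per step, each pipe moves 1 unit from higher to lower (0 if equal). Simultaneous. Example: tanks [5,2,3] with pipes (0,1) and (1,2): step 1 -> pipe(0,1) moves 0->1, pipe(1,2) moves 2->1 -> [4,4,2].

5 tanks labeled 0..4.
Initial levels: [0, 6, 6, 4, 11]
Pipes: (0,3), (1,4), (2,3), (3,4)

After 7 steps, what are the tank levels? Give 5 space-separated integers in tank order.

Answer: 6 5 6 3 7

Derivation:
Step 1: flows [3->0,4->1,2->3,4->3] -> levels [1 7 5 5 9]
Step 2: flows [3->0,4->1,2=3,4->3] -> levels [2 8 5 5 7]
Step 3: flows [3->0,1->4,2=3,4->3] -> levels [3 7 5 5 7]
Step 4: flows [3->0,1=4,2=3,4->3] -> levels [4 7 5 5 6]
Step 5: flows [3->0,1->4,2=3,4->3] -> levels [5 6 5 5 6]
Step 6: flows [0=3,1=4,2=3,4->3] -> levels [5 6 5 6 5]
Step 7: flows [3->0,1->4,3->2,3->4] -> levels [6 5 6 3 7]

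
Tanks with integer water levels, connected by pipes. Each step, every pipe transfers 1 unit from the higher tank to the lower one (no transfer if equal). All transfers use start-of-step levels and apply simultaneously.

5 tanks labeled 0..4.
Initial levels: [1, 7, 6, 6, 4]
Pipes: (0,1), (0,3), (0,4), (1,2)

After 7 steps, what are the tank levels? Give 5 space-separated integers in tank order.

Step 1: flows [1->0,3->0,4->0,1->2] -> levels [4 5 7 5 3]
Step 2: flows [1->0,3->0,0->4,2->1] -> levels [5 5 6 4 4]
Step 3: flows [0=1,0->3,0->4,2->1] -> levels [3 6 5 5 5]
Step 4: flows [1->0,3->0,4->0,1->2] -> levels [6 4 6 4 4]
Step 5: flows [0->1,0->3,0->4,2->1] -> levels [3 6 5 5 5]
  -> period-2 cycle: step 5 state = step 3 state
  -> state at step 7: (7-3) mod 2 = 0, same as step 3 -> [3 6 5 5 5]

Answer: 3 6 5 5 5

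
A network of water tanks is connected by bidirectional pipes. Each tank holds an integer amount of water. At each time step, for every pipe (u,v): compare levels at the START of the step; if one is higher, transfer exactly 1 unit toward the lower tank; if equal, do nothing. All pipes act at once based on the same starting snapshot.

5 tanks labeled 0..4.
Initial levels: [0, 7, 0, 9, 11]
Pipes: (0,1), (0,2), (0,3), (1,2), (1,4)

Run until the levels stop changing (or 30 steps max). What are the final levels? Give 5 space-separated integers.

Step 1: flows [1->0,0=2,3->0,1->2,4->1] -> levels [2 6 1 8 10]
Step 2: flows [1->0,0->2,3->0,1->2,4->1] -> levels [3 5 3 7 9]
Step 3: flows [1->0,0=2,3->0,1->2,4->1] -> levels [5 4 4 6 8]
Step 4: flows [0->1,0->2,3->0,1=2,4->1] -> levels [4 6 5 5 7]
Step 5: flows [1->0,2->0,3->0,1->2,4->1] -> levels [7 5 5 4 6]
Step 6: flows [0->1,0->2,0->3,1=2,4->1] -> levels [4 7 6 5 5]
Step 7: flows [1->0,2->0,3->0,1->2,1->4] -> levels [7 4 6 4 6]
Step 8: flows [0->1,0->2,0->3,2->1,4->1] -> levels [4 7 6 5 5]
  -> period-2 cycle: step 8 state = step 6 state; never stabilizes
  -> state at step 30: (30-6) mod 2 = 0, same as step 6 -> [4 7 6 5 5]

Answer: 4 7 6 5 5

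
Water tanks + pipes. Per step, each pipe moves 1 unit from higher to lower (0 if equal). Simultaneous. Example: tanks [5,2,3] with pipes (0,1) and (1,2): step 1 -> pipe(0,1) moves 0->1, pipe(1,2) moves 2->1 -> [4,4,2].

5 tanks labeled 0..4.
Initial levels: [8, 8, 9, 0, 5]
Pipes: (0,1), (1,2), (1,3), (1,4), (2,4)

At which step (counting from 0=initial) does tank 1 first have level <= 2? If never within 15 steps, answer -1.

Answer: -1

Derivation:
Step 1: flows [0=1,2->1,1->3,1->4,2->4] -> levels [8 7 7 1 7]
Step 2: flows [0->1,1=2,1->3,1=4,2=4] -> levels [7 7 7 2 7]
Step 3: flows [0=1,1=2,1->3,1=4,2=4] -> levels [7 6 7 3 7]
Step 4: flows [0->1,2->1,1->3,4->1,2=4] -> levels [6 8 6 4 6]
Step 5: flows [1->0,1->2,1->3,1->4,2=4] -> levels [7 4 7 5 7]
Step 6: flows [0->1,2->1,3->1,4->1,2=4] -> levels [6 8 6 4 6]
  -> period-2 cycle (repeats step 4); tank 1 never drops to <=2
Tank 1 never reaches <=2 within 15 steps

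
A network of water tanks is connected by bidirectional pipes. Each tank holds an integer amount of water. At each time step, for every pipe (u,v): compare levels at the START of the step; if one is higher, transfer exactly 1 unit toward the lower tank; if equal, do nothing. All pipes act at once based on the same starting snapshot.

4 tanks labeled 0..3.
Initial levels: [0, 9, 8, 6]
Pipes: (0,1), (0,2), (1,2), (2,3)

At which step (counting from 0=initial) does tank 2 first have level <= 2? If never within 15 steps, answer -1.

Answer: -1

Derivation:
Step 1: flows [1->0,2->0,1->2,2->3] -> levels [2 7 7 7]
Step 2: flows [1->0,2->0,1=2,2=3] -> levels [4 6 6 7]
Step 3: flows [1->0,2->0,1=2,3->2] -> levels [6 5 6 6]
Step 4: flows [0->1,0=2,2->1,2=3] -> levels [5 7 5 6]
Step 5: flows [1->0,0=2,1->2,3->2] -> levels [6 5 7 5]
Step 6: flows [0->1,2->0,2->1,2->3] -> levels [6 7 4 6]
Step 7: flows [1->0,0->2,1->2,3->2] -> levels [6 5 7 5]
  -> period-2 cycle (repeats step 5); tank 2 never drops to <=2
Tank 2 never reaches <=2 within 15 steps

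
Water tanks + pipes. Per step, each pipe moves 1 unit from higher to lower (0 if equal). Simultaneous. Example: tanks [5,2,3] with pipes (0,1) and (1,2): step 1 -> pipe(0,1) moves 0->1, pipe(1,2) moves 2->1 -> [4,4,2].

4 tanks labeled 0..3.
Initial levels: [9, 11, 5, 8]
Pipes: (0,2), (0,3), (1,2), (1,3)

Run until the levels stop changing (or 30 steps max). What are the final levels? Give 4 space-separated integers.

Answer: 10 9 7 7

Derivation:
Step 1: flows [0->2,0->3,1->2,1->3] -> levels [7 9 7 10]
Step 2: flows [0=2,3->0,1->2,3->1] -> levels [8 9 8 8]
Step 3: flows [0=2,0=3,1->2,1->3] -> levels [8 7 9 9]
Step 4: flows [2->0,3->0,2->1,3->1] -> levels [10 9 7 7]
Step 5: flows [0->2,0->3,1->2,1->3] -> levels [8 7 9 9]
  -> period-2 cycle: step 5 state = step 3 state; never stabilizes
  -> state at step 30: (30-3) mod 2 = 1, same as step 4 -> [10 9 7 7]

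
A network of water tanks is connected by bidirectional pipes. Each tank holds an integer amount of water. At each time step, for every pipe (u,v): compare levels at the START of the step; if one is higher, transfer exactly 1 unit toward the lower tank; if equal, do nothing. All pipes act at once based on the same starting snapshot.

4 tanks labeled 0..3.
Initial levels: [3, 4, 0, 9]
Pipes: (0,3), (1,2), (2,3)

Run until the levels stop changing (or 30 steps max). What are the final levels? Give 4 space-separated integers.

Step 1: flows [3->0,1->2,3->2] -> levels [4 3 2 7]
Step 2: flows [3->0,1->2,3->2] -> levels [5 2 4 5]
Step 3: flows [0=3,2->1,3->2] -> levels [5 3 4 4]
Step 4: flows [0->3,2->1,2=3] -> levels [4 4 3 5]
Step 5: flows [3->0,1->2,3->2] -> levels [5 3 5 3]
Step 6: flows [0->3,2->1,2->3] -> levels [4 4 3 5]
  -> period-2 cycle: step 6 state = step 4 state; never stabilizes
  -> state at step 30: (30-4) mod 2 = 0, same as step 4 -> [4 4 3 5]

Answer: 4 4 3 5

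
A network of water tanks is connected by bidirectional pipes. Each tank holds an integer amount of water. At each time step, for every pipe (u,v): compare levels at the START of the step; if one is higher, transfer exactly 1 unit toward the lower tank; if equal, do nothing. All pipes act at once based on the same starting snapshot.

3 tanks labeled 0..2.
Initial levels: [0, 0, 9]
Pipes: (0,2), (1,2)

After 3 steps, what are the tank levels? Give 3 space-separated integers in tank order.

Answer: 3 3 3

Derivation:
Step 1: flows [2->0,2->1] -> levels [1 1 7]
Step 2: flows [2->0,2->1] -> levels [2 2 5]
Step 3: flows [2->0,2->1] -> levels [3 3 3]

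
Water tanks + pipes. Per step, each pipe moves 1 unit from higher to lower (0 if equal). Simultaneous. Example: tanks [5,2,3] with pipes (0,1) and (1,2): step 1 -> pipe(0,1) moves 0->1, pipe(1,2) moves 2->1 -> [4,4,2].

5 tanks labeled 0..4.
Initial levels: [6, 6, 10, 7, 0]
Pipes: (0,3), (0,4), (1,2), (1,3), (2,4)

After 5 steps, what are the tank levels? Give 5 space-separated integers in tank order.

Answer: 6 7 5 5 6

Derivation:
Step 1: flows [3->0,0->4,2->1,3->1,2->4] -> levels [6 8 8 5 2]
Step 2: flows [0->3,0->4,1=2,1->3,2->4] -> levels [4 7 7 7 4]
Step 3: flows [3->0,0=4,1=2,1=3,2->4] -> levels [5 7 6 6 5]
Step 4: flows [3->0,0=4,1->2,1->3,2->4] -> levels [6 5 6 6 6]
Step 5: flows [0=3,0=4,2->1,3->1,2=4] -> levels [6 7 5 5 6]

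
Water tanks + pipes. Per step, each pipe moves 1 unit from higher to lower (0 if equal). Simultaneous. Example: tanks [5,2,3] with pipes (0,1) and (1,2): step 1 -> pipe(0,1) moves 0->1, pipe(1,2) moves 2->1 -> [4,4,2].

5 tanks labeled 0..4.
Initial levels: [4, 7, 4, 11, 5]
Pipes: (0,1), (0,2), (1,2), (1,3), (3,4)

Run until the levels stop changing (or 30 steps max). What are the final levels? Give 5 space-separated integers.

Answer: 6 5 6 8 6

Derivation:
Step 1: flows [1->0,0=2,1->2,3->1,3->4] -> levels [5 6 5 9 6]
Step 2: flows [1->0,0=2,1->2,3->1,3->4] -> levels [6 5 6 7 7]
Step 3: flows [0->1,0=2,2->1,3->1,3=4] -> levels [5 8 5 6 7]
Step 4: flows [1->0,0=2,1->2,1->3,4->3] -> levels [6 5 6 8 6]
Step 5: flows [0->1,0=2,2->1,3->1,3->4] -> levels [5 8 5 6 7]
  -> period-2 cycle: step 5 state = step 3 state; never stabilizes
  -> state at step 30: (30-3) mod 2 = 1, same as step 4 -> [6 5 6 8 6]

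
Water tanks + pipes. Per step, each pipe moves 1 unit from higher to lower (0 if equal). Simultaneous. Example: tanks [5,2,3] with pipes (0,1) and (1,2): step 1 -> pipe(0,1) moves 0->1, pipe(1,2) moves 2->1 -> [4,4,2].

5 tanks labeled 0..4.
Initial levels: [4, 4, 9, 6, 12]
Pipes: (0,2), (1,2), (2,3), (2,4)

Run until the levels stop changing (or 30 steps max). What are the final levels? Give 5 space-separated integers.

Step 1: flows [2->0,2->1,2->3,4->2] -> levels [5 5 7 7 11]
Step 2: flows [2->0,2->1,2=3,4->2] -> levels [6 6 6 7 10]
Step 3: flows [0=2,1=2,3->2,4->2] -> levels [6 6 8 6 9]
Step 4: flows [2->0,2->1,2->3,4->2] -> levels [7 7 6 7 8]
Step 5: flows [0->2,1->2,3->2,4->2] -> levels [6 6 10 6 7]
Step 6: flows [2->0,2->1,2->3,2->4] -> levels [7 7 6 7 8]
  -> period-2 cycle: step 6 state = step 4 state; never stabilizes
  -> state at step 30: (30-4) mod 2 = 0, same as step 4 -> [7 7 6 7 8]

Answer: 7 7 6 7 8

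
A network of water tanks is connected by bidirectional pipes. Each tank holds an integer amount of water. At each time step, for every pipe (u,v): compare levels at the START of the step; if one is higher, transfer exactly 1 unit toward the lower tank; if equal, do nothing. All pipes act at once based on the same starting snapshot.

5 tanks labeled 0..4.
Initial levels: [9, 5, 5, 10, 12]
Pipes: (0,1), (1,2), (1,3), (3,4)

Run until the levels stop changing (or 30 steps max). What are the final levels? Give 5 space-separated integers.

Answer: 7 10 7 8 9

Derivation:
Step 1: flows [0->1,1=2,3->1,4->3] -> levels [8 7 5 10 11]
Step 2: flows [0->1,1->2,3->1,4->3] -> levels [7 8 6 10 10]
Step 3: flows [1->0,1->2,3->1,3=4] -> levels [8 7 7 9 10]
Step 4: flows [0->1,1=2,3->1,4->3] -> levels [7 9 7 9 9]
Step 5: flows [1->0,1->2,1=3,3=4] -> levels [8 7 8 9 9]
Step 6: flows [0->1,2->1,3->1,3=4] -> levels [7 10 7 8 9]
Step 7: flows [1->0,1->2,1->3,4->3] -> levels [8 7 8 10 8]
Step 8: flows [0->1,2->1,3->1,3->4] -> levels [7 10 7 8 9]
  -> period-2 cycle: step 8 state = step 6 state; never stabilizes
  -> state at step 30: (30-6) mod 2 = 0, same as step 6 -> [7 10 7 8 9]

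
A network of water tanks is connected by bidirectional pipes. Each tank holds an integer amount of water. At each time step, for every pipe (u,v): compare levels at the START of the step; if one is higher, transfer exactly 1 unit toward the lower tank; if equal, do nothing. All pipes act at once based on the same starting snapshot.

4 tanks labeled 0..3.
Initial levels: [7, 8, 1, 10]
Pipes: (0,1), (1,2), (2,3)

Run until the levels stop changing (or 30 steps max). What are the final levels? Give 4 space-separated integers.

Step 1: flows [1->0,1->2,3->2] -> levels [8 6 3 9]
Step 2: flows [0->1,1->2,3->2] -> levels [7 6 5 8]
Step 3: flows [0->1,1->2,3->2] -> levels [6 6 7 7]
Step 4: flows [0=1,2->1,2=3] -> levels [6 7 6 7]
Step 5: flows [1->0,1->2,3->2] -> levels [7 5 8 6]
Step 6: flows [0->1,2->1,2->3] -> levels [6 7 6 7]
  -> period-2 cycle: step 6 state = step 4 state; never stabilizes
  -> state at step 30: (30-4) mod 2 = 0, same as step 4 -> [6 7 6 7]

Answer: 6 7 6 7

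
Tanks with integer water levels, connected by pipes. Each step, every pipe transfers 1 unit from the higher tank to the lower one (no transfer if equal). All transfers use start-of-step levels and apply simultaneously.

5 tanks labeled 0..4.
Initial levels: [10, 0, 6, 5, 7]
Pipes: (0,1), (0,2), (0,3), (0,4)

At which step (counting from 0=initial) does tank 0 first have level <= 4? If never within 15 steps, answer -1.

Answer: 3

Derivation:
Step 1: flows [0->1,0->2,0->3,0->4] -> levels [6 1 7 6 8]
Step 2: flows [0->1,2->0,0=3,4->0] -> levels [7 2 6 6 7]
Step 3: flows [0->1,0->2,0->3,0=4] -> levels [4 3 7 7 7]
Tank 0 first reaches <=4 at step 3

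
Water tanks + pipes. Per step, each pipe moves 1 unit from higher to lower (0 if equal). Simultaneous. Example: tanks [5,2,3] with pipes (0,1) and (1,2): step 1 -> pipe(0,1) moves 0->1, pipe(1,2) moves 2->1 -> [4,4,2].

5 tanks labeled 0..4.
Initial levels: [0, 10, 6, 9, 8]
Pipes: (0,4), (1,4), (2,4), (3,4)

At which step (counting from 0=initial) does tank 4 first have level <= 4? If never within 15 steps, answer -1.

Answer: -1

Derivation:
Step 1: flows [4->0,1->4,4->2,3->4] -> levels [1 9 7 8 8]
Step 2: flows [4->0,1->4,4->2,3=4] -> levels [2 8 8 8 7]
Step 3: flows [4->0,1->4,2->4,3->4] -> levels [3 7 7 7 9]
Step 4: flows [4->0,4->1,4->2,4->3] -> levels [4 8 8 8 5]
Step 5: flows [4->0,1->4,2->4,3->4] -> levels [5 7 7 7 7]
Step 6: flows [4->0,1=4,2=4,3=4] -> levels [6 7 7 7 6]
Step 7: flows [0=4,1->4,2->4,3->4] -> levels [6 6 6 6 9]
Step 8: flows [4->0,4->1,4->2,4->3] -> levels [7 7 7 7 5]
Step 9: flows [0->4,1->4,2->4,3->4] -> levels [6 6 6 6 9]
  -> period-2 cycle (repeats step 7); tank 4 never drops to <=4
Tank 4 never reaches <=4 within 15 steps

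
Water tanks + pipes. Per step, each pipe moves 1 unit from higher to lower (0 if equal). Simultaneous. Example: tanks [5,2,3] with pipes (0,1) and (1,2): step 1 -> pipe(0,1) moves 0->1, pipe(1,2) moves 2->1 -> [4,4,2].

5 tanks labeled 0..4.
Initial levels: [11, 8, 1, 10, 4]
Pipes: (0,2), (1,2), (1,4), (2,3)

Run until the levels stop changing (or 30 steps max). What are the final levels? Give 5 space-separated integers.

Step 1: flows [0->2,1->2,1->4,3->2] -> levels [10 6 4 9 5]
Step 2: flows [0->2,1->2,1->4,3->2] -> levels [9 4 7 8 6]
Step 3: flows [0->2,2->1,4->1,3->2] -> levels [8 6 8 7 5]
Step 4: flows [0=2,2->1,1->4,2->3] -> levels [8 6 6 8 6]
Step 5: flows [0->2,1=2,1=4,3->2] -> levels [7 6 8 7 6]
Step 6: flows [2->0,2->1,1=4,2->3] -> levels [8 7 5 8 6]
Step 7: flows [0->2,1->2,1->4,3->2] -> levels [7 5 8 7 7]
Step 8: flows [2->0,2->1,4->1,2->3] -> levels [8 7 5 8 6]
  -> period-2 cycle: step 8 state = step 6 state; never stabilizes
  -> state at step 30: (30-6) mod 2 = 0, same as step 6 -> [8 7 5 8 6]

Answer: 8 7 5 8 6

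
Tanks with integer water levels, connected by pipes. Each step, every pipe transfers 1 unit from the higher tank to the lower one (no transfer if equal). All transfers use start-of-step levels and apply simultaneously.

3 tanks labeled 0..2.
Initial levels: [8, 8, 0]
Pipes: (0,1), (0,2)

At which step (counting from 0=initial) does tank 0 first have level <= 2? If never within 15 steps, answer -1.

Step 1: flows [0=1,0->2] -> levels [7 8 1]
Step 2: flows [1->0,0->2] -> levels [7 7 2]
Step 3: flows [0=1,0->2] -> levels [6 7 3]
Step 4: flows [1->0,0->2] -> levels [6 6 4]
Step 5: flows [0=1,0->2] -> levels [5 6 5]
Step 6: flows [1->0,0=2] -> levels [6 5 5]
Step 7: flows [0->1,0->2] -> levels [4 6 6]
Step 8: flows [1->0,2->0] -> levels [6 5 5]
  -> period-2 cycle (repeats step 6); tank 0 never drops to <=2
Tank 0 never reaches <=2 within 15 steps

Answer: -1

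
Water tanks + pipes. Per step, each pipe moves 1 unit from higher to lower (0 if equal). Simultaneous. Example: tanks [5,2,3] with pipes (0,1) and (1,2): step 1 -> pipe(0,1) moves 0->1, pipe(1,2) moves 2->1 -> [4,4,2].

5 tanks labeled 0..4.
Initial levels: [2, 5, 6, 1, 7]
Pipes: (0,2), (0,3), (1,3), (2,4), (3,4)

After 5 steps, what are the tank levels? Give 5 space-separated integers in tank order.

Step 1: flows [2->0,0->3,1->3,4->2,4->3] -> levels [2 4 6 4 5]
Step 2: flows [2->0,3->0,1=3,2->4,4->3] -> levels [4 4 4 4 5]
Step 3: flows [0=2,0=3,1=3,4->2,4->3] -> levels [4 4 5 5 3]
Step 4: flows [2->0,3->0,3->1,2->4,3->4] -> levels [6 5 3 2 5]
Step 5: flows [0->2,0->3,1->3,4->2,4->3] -> levels [4 4 5 5 3]

Answer: 4 4 5 5 3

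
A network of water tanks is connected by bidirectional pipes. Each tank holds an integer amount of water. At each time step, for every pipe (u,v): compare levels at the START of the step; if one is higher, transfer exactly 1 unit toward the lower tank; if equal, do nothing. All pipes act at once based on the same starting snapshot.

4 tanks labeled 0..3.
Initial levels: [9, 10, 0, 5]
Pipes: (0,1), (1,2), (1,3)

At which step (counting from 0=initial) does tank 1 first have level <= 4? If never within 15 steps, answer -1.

Step 1: flows [1->0,1->2,1->3] -> levels [10 7 1 6]
Step 2: flows [0->1,1->2,1->3] -> levels [9 6 2 7]
Step 3: flows [0->1,1->2,3->1] -> levels [8 7 3 6]
Step 4: flows [0->1,1->2,1->3] -> levels [7 6 4 7]
Step 5: flows [0->1,1->2,3->1] -> levels [6 7 5 6]
Step 6: flows [1->0,1->2,1->3] -> levels [7 4 6 7]
Tank 1 first reaches <=4 at step 6

Answer: 6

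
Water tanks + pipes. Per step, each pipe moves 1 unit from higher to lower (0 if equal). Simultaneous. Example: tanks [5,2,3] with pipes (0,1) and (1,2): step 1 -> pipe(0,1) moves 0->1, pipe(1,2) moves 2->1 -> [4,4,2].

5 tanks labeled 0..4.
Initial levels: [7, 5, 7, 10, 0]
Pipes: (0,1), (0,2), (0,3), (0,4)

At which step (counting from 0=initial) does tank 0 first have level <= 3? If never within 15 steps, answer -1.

Step 1: flows [0->1,0=2,3->0,0->4] -> levels [6 6 7 9 1]
Step 2: flows [0=1,2->0,3->0,0->4] -> levels [7 6 6 8 2]
Step 3: flows [0->1,0->2,3->0,0->4] -> levels [5 7 7 7 3]
Step 4: flows [1->0,2->0,3->0,0->4] -> levels [7 6 6 6 4]
Step 5: flows [0->1,0->2,0->3,0->4] -> levels [3 7 7 7 5]
Tank 0 first reaches <=3 at step 5

Answer: 5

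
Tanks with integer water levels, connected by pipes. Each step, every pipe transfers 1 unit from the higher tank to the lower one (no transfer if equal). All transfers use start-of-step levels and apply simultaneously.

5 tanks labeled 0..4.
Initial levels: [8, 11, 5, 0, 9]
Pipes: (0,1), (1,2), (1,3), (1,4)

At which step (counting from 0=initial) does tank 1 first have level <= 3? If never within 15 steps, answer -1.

Step 1: flows [1->0,1->2,1->3,1->4] -> levels [9 7 6 1 10]
Step 2: flows [0->1,1->2,1->3,4->1] -> levels [8 7 7 2 9]
Step 3: flows [0->1,1=2,1->3,4->1] -> levels [7 8 7 3 8]
Step 4: flows [1->0,1->2,1->3,1=4] -> levels [8 5 8 4 8]
Step 5: flows [0->1,2->1,1->3,4->1] -> levels [7 7 7 5 7]
Step 6: flows [0=1,1=2,1->3,1=4] -> levels [7 6 7 6 7]
Step 7: flows [0->1,2->1,1=3,4->1] -> levels [6 9 6 6 6]
Step 8: flows [1->0,1->2,1->3,1->4] -> levels [7 5 7 7 7]
Step 9: flows [0->1,2->1,3->1,4->1] -> levels [6 9 6 6 6]
  -> period-2 cycle (repeats step 7); tank 1 never drops to <=3
Tank 1 never reaches <=3 within 15 steps

Answer: -1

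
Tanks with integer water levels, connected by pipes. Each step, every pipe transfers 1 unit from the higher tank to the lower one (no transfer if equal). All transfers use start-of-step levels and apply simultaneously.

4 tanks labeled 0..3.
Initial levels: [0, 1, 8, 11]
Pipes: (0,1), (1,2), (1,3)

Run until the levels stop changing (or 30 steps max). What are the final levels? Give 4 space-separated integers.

Step 1: flows [1->0,2->1,3->1] -> levels [1 2 7 10]
Step 2: flows [1->0,2->1,3->1] -> levels [2 3 6 9]
Step 3: flows [1->0,2->1,3->1] -> levels [3 4 5 8]
Step 4: flows [1->0,2->1,3->1] -> levels [4 5 4 7]
Step 5: flows [1->0,1->2,3->1] -> levels [5 4 5 6]
Step 6: flows [0->1,2->1,3->1] -> levels [4 7 4 5]
Step 7: flows [1->0,1->2,1->3] -> levels [5 4 5 6]
  -> period-2 cycle: step 7 state = step 5 state; never stabilizes
  -> state at step 30: (30-5) mod 2 = 1, same as step 6 -> [4 7 4 5]

Answer: 4 7 4 5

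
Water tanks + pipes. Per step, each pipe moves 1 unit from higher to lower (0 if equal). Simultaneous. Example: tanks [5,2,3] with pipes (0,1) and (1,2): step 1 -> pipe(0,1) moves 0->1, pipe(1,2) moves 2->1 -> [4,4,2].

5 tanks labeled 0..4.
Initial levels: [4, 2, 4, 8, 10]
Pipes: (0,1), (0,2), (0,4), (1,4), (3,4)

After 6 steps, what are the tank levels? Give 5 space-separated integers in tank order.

Step 1: flows [0->1,0=2,4->0,4->1,4->3] -> levels [4 4 4 9 7]
Step 2: flows [0=1,0=2,4->0,4->1,3->4] -> levels [5 5 4 8 6]
Step 3: flows [0=1,0->2,4->0,4->1,3->4] -> levels [5 6 5 7 5]
Step 4: flows [1->0,0=2,0=4,1->4,3->4] -> levels [6 4 5 6 7]
Step 5: flows [0->1,0->2,4->0,4->1,4->3] -> levels [5 6 6 7 4]
Step 6: flows [1->0,2->0,0->4,1->4,3->4] -> levels [6 4 5 6 7]

Answer: 6 4 5 6 7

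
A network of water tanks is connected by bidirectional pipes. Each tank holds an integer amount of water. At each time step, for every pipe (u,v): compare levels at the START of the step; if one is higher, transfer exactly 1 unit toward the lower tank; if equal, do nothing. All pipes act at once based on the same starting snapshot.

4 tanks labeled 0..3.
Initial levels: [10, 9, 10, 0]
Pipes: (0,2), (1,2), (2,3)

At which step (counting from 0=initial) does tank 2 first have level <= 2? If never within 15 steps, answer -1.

Step 1: flows [0=2,2->1,2->3] -> levels [10 10 8 1]
Step 2: flows [0->2,1->2,2->3] -> levels [9 9 9 2]
Step 3: flows [0=2,1=2,2->3] -> levels [9 9 8 3]
Step 4: flows [0->2,1->2,2->3] -> levels [8 8 9 4]
Step 5: flows [2->0,2->1,2->3] -> levels [9 9 6 5]
Step 6: flows [0->2,1->2,2->3] -> levels [8 8 7 6]
Step 7: flows [0->2,1->2,2->3] -> levels [7 7 8 7]
Step 8: flows [2->0,2->1,2->3] -> levels [8 8 5 8]
Step 9: flows [0->2,1->2,3->2] -> levels [7 7 8 7]
  -> period-2 cycle (repeats step 7); tank 2 never drops to <=2
Tank 2 never reaches <=2 within 15 steps

Answer: -1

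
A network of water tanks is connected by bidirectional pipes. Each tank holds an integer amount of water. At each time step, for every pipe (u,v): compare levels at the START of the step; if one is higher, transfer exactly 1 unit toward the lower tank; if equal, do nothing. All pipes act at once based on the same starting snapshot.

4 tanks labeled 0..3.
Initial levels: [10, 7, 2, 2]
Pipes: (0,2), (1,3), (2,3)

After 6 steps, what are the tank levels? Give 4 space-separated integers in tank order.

Answer: 5 5 7 4

Derivation:
Step 1: flows [0->2,1->3,2=3] -> levels [9 6 3 3]
Step 2: flows [0->2,1->3,2=3] -> levels [8 5 4 4]
Step 3: flows [0->2,1->3,2=3] -> levels [7 4 5 5]
Step 4: flows [0->2,3->1,2=3] -> levels [6 5 6 4]
Step 5: flows [0=2,1->3,2->3] -> levels [6 4 5 6]
Step 6: flows [0->2,3->1,3->2] -> levels [5 5 7 4]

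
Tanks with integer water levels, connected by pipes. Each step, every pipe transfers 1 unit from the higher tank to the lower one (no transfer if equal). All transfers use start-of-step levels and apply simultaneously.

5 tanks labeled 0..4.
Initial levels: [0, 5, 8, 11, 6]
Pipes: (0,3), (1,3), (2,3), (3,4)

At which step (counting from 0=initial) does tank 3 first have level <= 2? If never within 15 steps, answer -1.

Step 1: flows [3->0,3->1,3->2,3->4] -> levels [1 6 9 7 7]
Step 2: flows [3->0,3->1,2->3,3=4] -> levels [2 7 8 6 7]
Step 3: flows [3->0,1->3,2->3,4->3] -> levels [3 6 7 8 6]
Step 4: flows [3->0,3->1,3->2,3->4] -> levels [4 7 8 4 7]
Step 5: flows [0=3,1->3,2->3,4->3] -> levels [4 6 7 7 6]
Step 6: flows [3->0,3->1,2=3,3->4] -> levels [5 7 7 4 7]
Step 7: flows [0->3,1->3,2->3,4->3] -> levels [4 6 6 8 6]
Step 8: flows [3->0,3->1,3->2,3->4] -> levels [5 7 7 4 7]
  -> period-2 cycle (repeats step 6); tank 3 never drops to <=2
Tank 3 never reaches <=2 within 15 steps

Answer: -1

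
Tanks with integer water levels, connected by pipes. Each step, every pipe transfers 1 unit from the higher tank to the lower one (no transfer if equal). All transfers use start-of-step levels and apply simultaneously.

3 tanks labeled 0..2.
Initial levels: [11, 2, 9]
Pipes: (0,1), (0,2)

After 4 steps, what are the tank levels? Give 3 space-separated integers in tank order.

Answer: 8 6 8

Derivation:
Step 1: flows [0->1,0->2] -> levels [9 3 10]
Step 2: flows [0->1,2->0] -> levels [9 4 9]
Step 3: flows [0->1,0=2] -> levels [8 5 9]
Step 4: flows [0->1,2->0] -> levels [8 6 8]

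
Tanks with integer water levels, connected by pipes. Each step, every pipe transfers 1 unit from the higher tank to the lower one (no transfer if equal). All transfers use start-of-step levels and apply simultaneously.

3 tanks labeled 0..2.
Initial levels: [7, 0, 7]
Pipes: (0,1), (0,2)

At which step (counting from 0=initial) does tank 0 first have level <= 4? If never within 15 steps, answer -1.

Answer: 5

Derivation:
Step 1: flows [0->1,0=2] -> levels [6 1 7]
Step 2: flows [0->1,2->0] -> levels [6 2 6]
Step 3: flows [0->1,0=2] -> levels [5 3 6]
Step 4: flows [0->1,2->0] -> levels [5 4 5]
Step 5: flows [0->1,0=2] -> levels [4 5 5]
Tank 0 first reaches <=4 at step 5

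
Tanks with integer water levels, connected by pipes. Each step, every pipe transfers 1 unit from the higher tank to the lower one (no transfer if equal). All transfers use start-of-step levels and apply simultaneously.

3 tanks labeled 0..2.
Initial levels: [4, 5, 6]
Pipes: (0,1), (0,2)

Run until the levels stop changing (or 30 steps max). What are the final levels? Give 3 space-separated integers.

Step 1: flows [1->0,2->0] -> levels [6 4 5]
Step 2: flows [0->1,0->2] -> levels [4 5 6]
  -> period-2 cycle: step 2 state = step 0 state; never stabilizes
  -> state at step 30: (30-0) mod 2 = 0, same as step 0 -> [4 5 6]

Answer: 4 5 6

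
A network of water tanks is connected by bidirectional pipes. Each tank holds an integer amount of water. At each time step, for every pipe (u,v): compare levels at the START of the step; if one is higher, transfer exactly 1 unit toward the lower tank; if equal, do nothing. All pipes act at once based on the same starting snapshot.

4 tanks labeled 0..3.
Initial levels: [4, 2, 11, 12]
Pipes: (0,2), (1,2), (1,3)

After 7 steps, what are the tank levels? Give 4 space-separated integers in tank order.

Step 1: flows [2->0,2->1,3->1] -> levels [5 4 9 11]
Step 2: flows [2->0,2->1,3->1] -> levels [6 6 7 10]
Step 3: flows [2->0,2->1,3->1] -> levels [7 8 5 9]
Step 4: flows [0->2,1->2,3->1] -> levels [6 8 7 8]
Step 5: flows [2->0,1->2,1=3] -> levels [7 7 7 8]
Step 6: flows [0=2,1=2,3->1] -> levels [7 8 7 7]
Step 7: flows [0=2,1->2,1->3] -> levels [7 6 8 8]

Answer: 7 6 8 8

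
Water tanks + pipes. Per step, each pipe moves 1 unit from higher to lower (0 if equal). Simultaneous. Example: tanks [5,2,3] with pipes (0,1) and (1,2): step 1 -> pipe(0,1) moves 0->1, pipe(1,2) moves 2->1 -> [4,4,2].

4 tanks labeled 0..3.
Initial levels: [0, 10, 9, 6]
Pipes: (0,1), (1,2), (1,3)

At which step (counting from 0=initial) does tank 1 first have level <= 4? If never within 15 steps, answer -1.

Step 1: flows [1->0,1->2,1->3] -> levels [1 7 10 7]
Step 2: flows [1->0,2->1,1=3] -> levels [2 7 9 7]
Step 3: flows [1->0,2->1,1=3] -> levels [3 7 8 7]
Step 4: flows [1->0,2->1,1=3] -> levels [4 7 7 7]
Step 5: flows [1->0,1=2,1=3] -> levels [5 6 7 7]
Step 6: flows [1->0,2->1,3->1] -> levels [6 7 6 6]
Step 7: flows [1->0,1->2,1->3] -> levels [7 4 7 7]
Tank 1 first reaches <=4 at step 7

Answer: 7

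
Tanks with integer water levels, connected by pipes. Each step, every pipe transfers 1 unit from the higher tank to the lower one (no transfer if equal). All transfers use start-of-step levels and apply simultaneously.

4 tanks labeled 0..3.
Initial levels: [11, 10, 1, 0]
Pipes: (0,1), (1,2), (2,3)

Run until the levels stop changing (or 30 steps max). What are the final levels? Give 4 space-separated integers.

Step 1: flows [0->1,1->2,2->3] -> levels [10 10 1 1]
Step 2: flows [0=1,1->2,2=3] -> levels [10 9 2 1]
Step 3: flows [0->1,1->2,2->3] -> levels [9 9 2 2]
Step 4: flows [0=1,1->2,2=3] -> levels [9 8 3 2]
Step 5: flows [0->1,1->2,2->3] -> levels [8 8 3 3]
Step 6: flows [0=1,1->2,2=3] -> levels [8 7 4 3]
Step 7: flows [0->1,1->2,2->3] -> levels [7 7 4 4]
Step 8: flows [0=1,1->2,2=3] -> levels [7 6 5 4]
Step 9: flows [0->1,1->2,2->3] -> levels [6 6 5 5]
Step 10: flows [0=1,1->2,2=3] -> levels [6 5 6 5]
Step 11: flows [0->1,2->1,2->3] -> levels [5 7 4 6]
Step 12: flows [1->0,1->2,3->2] -> levels [6 5 6 5]
  -> period-2 cycle: step 12 state = step 10 state; never stabilizes
  -> state at step 30: (30-10) mod 2 = 0, same as step 10 -> [6 5 6 5]

Answer: 6 5 6 5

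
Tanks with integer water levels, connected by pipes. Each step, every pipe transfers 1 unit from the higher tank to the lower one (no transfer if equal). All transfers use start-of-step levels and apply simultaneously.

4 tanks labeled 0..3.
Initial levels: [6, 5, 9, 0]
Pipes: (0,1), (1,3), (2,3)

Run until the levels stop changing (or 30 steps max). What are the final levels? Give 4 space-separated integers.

Step 1: flows [0->1,1->3,2->3] -> levels [5 5 8 2]
Step 2: flows [0=1,1->3,2->3] -> levels [5 4 7 4]
Step 3: flows [0->1,1=3,2->3] -> levels [4 5 6 5]
Step 4: flows [1->0,1=3,2->3] -> levels [5 4 5 6]
Step 5: flows [0->1,3->1,3->2] -> levels [4 6 6 4]
Step 6: flows [1->0,1->3,2->3] -> levels [5 4 5 6]
  -> period-2 cycle: step 6 state = step 4 state; never stabilizes
  -> state at step 30: (30-4) mod 2 = 0, same as step 4 -> [5 4 5 6]

Answer: 5 4 5 6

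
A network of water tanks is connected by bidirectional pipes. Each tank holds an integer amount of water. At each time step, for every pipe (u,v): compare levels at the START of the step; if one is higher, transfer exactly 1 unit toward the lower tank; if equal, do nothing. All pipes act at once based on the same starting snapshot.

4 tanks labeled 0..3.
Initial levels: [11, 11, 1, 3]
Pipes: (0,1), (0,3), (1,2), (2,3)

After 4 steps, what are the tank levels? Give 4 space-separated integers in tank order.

Step 1: flows [0=1,0->3,1->2,3->2] -> levels [10 10 3 3]
Step 2: flows [0=1,0->3,1->2,2=3] -> levels [9 9 4 4]
Step 3: flows [0=1,0->3,1->2,2=3] -> levels [8 8 5 5]
Step 4: flows [0=1,0->3,1->2,2=3] -> levels [7 7 6 6]

Answer: 7 7 6 6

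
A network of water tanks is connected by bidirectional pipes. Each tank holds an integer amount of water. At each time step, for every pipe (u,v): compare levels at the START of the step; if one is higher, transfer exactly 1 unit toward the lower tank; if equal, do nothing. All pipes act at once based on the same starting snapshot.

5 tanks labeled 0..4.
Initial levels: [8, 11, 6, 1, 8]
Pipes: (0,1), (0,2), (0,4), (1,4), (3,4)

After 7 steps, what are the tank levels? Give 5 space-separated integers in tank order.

Answer: 5 7 8 6 8

Derivation:
Step 1: flows [1->0,0->2,0=4,1->4,4->3] -> levels [8 9 7 2 8]
Step 2: flows [1->0,0->2,0=4,1->4,4->3] -> levels [8 7 8 3 8]
Step 3: flows [0->1,0=2,0=4,4->1,4->3] -> levels [7 9 8 4 6]
Step 4: flows [1->0,2->0,0->4,1->4,4->3] -> levels [8 7 7 5 7]
Step 5: flows [0->1,0->2,0->4,1=4,4->3] -> levels [5 8 8 6 7]
Step 6: flows [1->0,2->0,4->0,1->4,4->3] -> levels [8 6 7 7 6]
Step 7: flows [0->1,0->2,0->4,1=4,3->4] -> levels [5 7 8 6 8]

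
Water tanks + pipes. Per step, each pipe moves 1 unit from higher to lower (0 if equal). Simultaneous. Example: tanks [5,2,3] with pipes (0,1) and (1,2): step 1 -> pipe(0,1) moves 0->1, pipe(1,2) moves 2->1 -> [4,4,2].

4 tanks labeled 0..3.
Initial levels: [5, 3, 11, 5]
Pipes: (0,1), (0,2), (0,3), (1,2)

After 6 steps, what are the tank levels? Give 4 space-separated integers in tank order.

Answer: 6 5 7 6

Derivation:
Step 1: flows [0->1,2->0,0=3,2->1] -> levels [5 5 9 5]
Step 2: flows [0=1,2->0,0=3,2->1] -> levels [6 6 7 5]
Step 3: flows [0=1,2->0,0->3,2->1] -> levels [6 7 5 6]
Step 4: flows [1->0,0->2,0=3,1->2] -> levels [6 5 7 6]
Step 5: flows [0->1,2->0,0=3,2->1] -> levels [6 7 5 6]
  -> period-2 cycle: step 5 state = step 3 state
  -> state at step 6: (6-3) mod 2 = 1, same as step 4 -> [6 5 7 6]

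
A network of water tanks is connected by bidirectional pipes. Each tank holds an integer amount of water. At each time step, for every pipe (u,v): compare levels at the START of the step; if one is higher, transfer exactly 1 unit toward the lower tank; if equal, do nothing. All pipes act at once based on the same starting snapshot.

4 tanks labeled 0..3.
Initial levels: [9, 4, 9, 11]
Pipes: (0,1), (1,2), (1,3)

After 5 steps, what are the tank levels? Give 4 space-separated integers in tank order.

Step 1: flows [0->1,2->1,3->1] -> levels [8 7 8 10]
Step 2: flows [0->1,2->1,3->1] -> levels [7 10 7 9]
Step 3: flows [1->0,1->2,1->3] -> levels [8 7 8 10]
  -> period-2 cycle: step 3 state = step 1 state
  -> state at step 5: (5-1) mod 2 = 0, same as step 1 -> [8 7 8 10]

Answer: 8 7 8 10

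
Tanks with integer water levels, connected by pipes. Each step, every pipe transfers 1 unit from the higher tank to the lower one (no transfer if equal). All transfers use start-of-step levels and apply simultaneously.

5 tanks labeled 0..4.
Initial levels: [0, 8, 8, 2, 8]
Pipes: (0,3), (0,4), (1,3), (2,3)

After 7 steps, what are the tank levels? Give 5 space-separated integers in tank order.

Answer: 4 5 5 6 6

Derivation:
Step 1: flows [3->0,4->0,1->3,2->3] -> levels [2 7 7 3 7]
Step 2: flows [3->0,4->0,1->3,2->3] -> levels [4 6 6 4 6]
Step 3: flows [0=3,4->0,1->3,2->3] -> levels [5 5 5 6 5]
Step 4: flows [3->0,0=4,3->1,3->2] -> levels [6 6 6 3 5]
Step 5: flows [0->3,0->4,1->3,2->3] -> levels [4 5 5 6 6]
Step 6: flows [3->0,4->0,3->1,3->2] -> levels [6 6 6 3 5]
  -> period-2 cycle: step 6 state = step 4 state
  -> state at step 7: (7-4) mod 2 = 1, same as step 5 -> [4 5 5 6 6]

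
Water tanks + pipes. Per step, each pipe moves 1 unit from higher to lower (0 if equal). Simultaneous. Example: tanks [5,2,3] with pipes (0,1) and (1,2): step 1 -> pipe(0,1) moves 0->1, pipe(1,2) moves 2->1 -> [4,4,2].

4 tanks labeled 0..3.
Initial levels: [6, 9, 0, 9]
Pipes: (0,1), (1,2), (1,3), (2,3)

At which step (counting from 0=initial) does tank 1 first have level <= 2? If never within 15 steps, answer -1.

Answer: -1

Derivation:
Step 1: flows [1->0,1->2,1=3,3->2] -> levels [7 7 2 8]
Step 2: flows [0=1,1->2,3->1,3->2] -> levels [7 7 4 6]
Step 3: flows [0=1,1->2,1->3,3->2] -> levels [7 5 6 6]
Step 4: flows [0->1,2->1,3->1,2=3] -> levels [6 8 5 5]
Step 5: flows [1->0,1->2,1->3,2=3] -> levels [7 5 6 6]
  -> period-2 cycle (repeats step 3); tank 1 never drops to <=2
Tank 1 never reaches <=2 within 15 steps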